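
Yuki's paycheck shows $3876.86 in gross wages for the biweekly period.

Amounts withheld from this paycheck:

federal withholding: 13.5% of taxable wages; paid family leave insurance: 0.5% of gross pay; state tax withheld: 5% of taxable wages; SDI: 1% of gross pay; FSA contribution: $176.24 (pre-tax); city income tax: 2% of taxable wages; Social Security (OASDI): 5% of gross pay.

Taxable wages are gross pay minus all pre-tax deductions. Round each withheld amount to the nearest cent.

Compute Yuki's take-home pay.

$2690.01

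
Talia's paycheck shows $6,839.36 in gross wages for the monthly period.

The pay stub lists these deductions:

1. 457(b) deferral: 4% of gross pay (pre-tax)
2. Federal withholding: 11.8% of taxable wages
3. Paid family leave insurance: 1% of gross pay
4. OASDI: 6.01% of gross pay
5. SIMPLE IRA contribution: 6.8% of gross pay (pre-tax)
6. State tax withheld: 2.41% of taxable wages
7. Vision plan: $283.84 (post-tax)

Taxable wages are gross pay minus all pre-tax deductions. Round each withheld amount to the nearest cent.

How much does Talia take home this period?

457(b) deferral: $6,839.36 × 0.04 = $273.57
SIMPLE IRA contribution: $6,839.36 × 0.068 = $465.08
Pre-tax total = $273.57 + $465.08 = $738.65
Taxable wages = $6,839.36 − $738.65 = $6,100.71
Federal withholding: $6,100.71 × 0.118 = $719.88
State tax withheld: $6,100.71 × 0.0241 = $147.03
Paid family leave insurance: $6,839.36 × 0.01 = $68.39
OASDI: $6,839.36 × 0.0601 = $411.05
Vision plan: $283.84
Total deductions = $273.57 + $465.08 + $719.88 + $147.03 + $68.39 + $411.05 + $283.84 = $2,368.84
Net pay = $6,839.36 − $2,368.84 = $4,470.52

$4,470.52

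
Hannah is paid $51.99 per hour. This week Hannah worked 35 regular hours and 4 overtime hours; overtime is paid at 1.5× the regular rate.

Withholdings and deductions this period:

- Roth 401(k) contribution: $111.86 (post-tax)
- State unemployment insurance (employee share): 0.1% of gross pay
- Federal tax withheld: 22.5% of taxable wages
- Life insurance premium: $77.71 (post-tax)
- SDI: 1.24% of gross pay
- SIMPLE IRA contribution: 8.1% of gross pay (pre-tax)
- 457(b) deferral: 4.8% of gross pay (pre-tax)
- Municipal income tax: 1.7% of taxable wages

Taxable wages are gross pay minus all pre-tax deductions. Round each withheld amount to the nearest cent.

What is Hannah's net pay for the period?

Regular pay: 35 × $51.99 = $1819.65
Overtime pay: 4 × $51.99 × 1.5 = $311.94
Gross pay = $1819.65 + $311.94 = $2131.59
457(b) deferral: $2131.59 × 0.048 = $102.32
SIMPLE IRA contribution: $2131.59 × 0.081 = $172.66
Pre-tax total = $102.32 + $172.66 = $274.98
Taxable wages = $2131.59 − $274.98 = $1856.61
Municipal income tax: $1856.61 × 0.017 = $31.56
Federal tax withheld: $1856.61 × 0.225 = $417.74
SDI: $2131.59 × 0.0124 = $26.43
State unemployment insurance (employee share): $2131.59 × 0.001 = $2.13
Roth 401(k) contribution: $111.86
Life insurance premium: $77.71
Total deductions = $102.32 + $172.66 + $31.56 + $417.74 + $26.43 + $2.13 + $111.86 + $77.71 = $942.41
Net pay = $2131.59 − $942.41 = $1189.18

$1189.18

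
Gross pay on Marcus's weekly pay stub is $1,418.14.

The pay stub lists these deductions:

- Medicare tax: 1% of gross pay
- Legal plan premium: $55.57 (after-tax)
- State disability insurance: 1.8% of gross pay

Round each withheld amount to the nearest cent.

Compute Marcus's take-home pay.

$1,322.86

Medicare tax: $1,418.14 × 0.01 = $14.18
State disability insurance: $1,418.14 × 0.018 = $25.53
Legal plan premium: $55.57
Total deductions = $14.18 + $25.53 + $55.57 = $95.28
Net pay = $1,418.14 − $95.28 = $1,322.86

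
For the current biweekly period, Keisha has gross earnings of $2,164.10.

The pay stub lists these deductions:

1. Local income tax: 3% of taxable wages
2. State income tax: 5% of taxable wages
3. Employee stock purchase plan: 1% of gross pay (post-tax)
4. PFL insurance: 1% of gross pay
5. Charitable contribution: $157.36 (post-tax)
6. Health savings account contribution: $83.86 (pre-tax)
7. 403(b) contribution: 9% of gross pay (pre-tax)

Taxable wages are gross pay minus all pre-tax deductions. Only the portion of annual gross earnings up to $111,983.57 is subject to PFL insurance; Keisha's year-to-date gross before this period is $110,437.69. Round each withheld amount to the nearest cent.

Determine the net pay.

$1,540.18

403(b) contribution: $2,164.10 × 0.09 = $194.77
Health savings account contribution: $83.86
Pre-tax total = $194.77 + $83.86 = $278.63
Taxable wages = $2,164.10 − $278.63 = $1,885.47
State income tax: $1,885.47 × 0.05 = $94.27
Local income tax: $1,885.47 × 0.03 = $56.56
PFL insurance: only $111,983.57 − $110,437.69 = $1,545.88 of this check is subject → $1,545.88 × 0.01 = $15.46
Charitable contribution: $157.36
Employee stock purchase plan: $2,164.10 × 0.01 = $21.64
Total deductions = $194.77 + $83.86 + $94.27 + $56.56 + $15.46 + $157.36 + $21.64 = $623.92
Net pay = $2,164.10 − $623.92 = $1,540.18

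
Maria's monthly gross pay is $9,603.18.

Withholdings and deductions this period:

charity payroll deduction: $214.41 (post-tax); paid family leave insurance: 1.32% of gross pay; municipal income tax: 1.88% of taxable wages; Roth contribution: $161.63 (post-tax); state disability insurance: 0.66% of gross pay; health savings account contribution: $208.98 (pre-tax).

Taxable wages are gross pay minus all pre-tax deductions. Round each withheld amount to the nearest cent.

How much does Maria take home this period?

Health savings account contribution: $208.98
Taxable wages = $9,603.18 − $208.98 = $9,394.20
Municipal income tax: $9,394.20 × 0.0188 = $176.61
Paid family leave insurance: $9,603.18 × 0.0132 = $126.76
State disability insurance: $9,603.18 × 0.0066 = $63.38
Roth contribution: $161.63
Charity payroll deduction: $214.41
Total deductions = $208.98 + $176.61 + $126.76 + $63.38 + $161.63 + $214.41 = $951.77
Net pay = $9,603.18 − $951.77 = $8,651.41

$8,651.41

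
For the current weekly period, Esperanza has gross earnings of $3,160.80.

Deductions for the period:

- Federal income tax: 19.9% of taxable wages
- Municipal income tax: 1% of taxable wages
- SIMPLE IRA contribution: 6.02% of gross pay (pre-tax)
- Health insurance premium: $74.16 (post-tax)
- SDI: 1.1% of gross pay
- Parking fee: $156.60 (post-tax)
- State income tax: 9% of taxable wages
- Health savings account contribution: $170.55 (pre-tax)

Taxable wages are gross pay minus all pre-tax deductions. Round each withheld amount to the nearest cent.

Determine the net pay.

SIMPLE IRA contribution: $3,160.80 × 0.0602 = $190.28
Health savings account contribution: $170.55
Pre-tax total = $190.28 + $170.55 = $360.83
Taxable wages = $3,160.80 − $360.83 = $2,799.97
Municipal income tax: $2,799.97 × 0.01 = $28.00
Federal income tax: $2,799.97 × 0.199 = $557.19
State income tax: $2,799.97 × 0.09 = $252.00
SDI: $3,160.80 × 0.011 = $34.77
Health insurance premium: $74.16
Parking fee: $156.60
Total deductions = $190.28 + $170.55 + $28.00 + $557.19 + $252.00 + $34.77 + $74.16 + $156.60 = $1,463.55
Net pay = $3,160.80 − $1,463.55 = $1,697.25

$1,697.25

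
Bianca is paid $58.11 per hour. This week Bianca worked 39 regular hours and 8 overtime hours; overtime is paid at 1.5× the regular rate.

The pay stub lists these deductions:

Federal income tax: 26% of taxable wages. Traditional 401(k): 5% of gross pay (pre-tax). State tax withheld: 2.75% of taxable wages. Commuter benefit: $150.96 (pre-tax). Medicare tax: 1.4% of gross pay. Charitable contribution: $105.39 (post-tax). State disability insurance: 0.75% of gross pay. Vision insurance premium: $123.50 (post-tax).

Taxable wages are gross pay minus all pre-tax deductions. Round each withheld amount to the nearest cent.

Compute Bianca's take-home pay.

$1,605.83

Regular pay: 39 × $58.11 = $2,266.29
Overtime pay: 8 × $58.11 × 1.5 = $697.32
Gross pay = $2,266.29 + $697.32 = $2,963.61
Commuter benefit: $150.96
Traditional 401(k): $2,963.61 × 0.05 = $148.18
Pre-tax total = $150.96 + $148.18 = $299.14
Taxable wages = $2,963.61 − $299.14 = $2,664.47
Federal income tax: $2,664.47 × 0.26 = $692.76
State tax withheld: $2,664.47 × 0.0275 = $73.27
Medicare tax: $2,963.61 × 0.014 = $41.49
State disability insurance: $2,963.61 × 0.0075 = $22.23
Vision insurance premium: $123.50
Charitable contribution: $105.39
Total deductions = $150.96 + $148.18 + $692.76 + $73.27 + $41.49 + $22.23 + $123.50 + $105.39 = $1,357.78
Net pay = $2,963.61 − $1,357.78 = $1,605.83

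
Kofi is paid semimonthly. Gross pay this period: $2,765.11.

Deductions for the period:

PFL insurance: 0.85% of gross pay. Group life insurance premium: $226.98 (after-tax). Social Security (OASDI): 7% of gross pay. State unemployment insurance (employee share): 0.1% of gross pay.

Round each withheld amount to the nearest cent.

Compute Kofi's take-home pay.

$2,318.30

Social Security (OASDI): $2,765.11 × 0.07 = $193.56
PFL insurance: $2,765.11 × 0.0085 = $23.50
State unemployment insurance (employee share): $2,765.11 × 0.001 = $2.77
Group life insurance premium: $226.98
Total deductions = $193.56 + $23.50 + $2.77 + $226.98 = $446.81
Net pay = $2,765.11 − $446.81 = $2,318.30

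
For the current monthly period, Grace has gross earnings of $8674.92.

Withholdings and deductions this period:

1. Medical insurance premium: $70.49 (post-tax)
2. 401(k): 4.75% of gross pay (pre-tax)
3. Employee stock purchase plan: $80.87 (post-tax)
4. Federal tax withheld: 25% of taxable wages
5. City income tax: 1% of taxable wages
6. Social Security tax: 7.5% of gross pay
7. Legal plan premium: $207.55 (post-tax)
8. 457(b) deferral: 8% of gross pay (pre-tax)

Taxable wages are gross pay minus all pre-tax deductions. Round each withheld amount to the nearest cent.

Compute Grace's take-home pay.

457(b) deferral: $8674.92 × 0.08 = $693.99
401(k): $8674.92 × 0.0475 = $412.06
Pre-tax total = $693.99 + $412.06 = $1106.05
Taxable wages = $8674.92 − $1106.05 = $7568.87
Federal tax withheld: $7568.87 × 0.25 = $1892.22
City income tax: $7568.87 × 0.01 = $75.69
Social Security tax: $8674.92 × 0.075 = $650.62
Medical insurance premium: $70.49
Legal plan premium: $207.55
Employee stock purchase plan: $80.87
Total deductions = $693.99 + $412.06 + $1892.22 + $75.69 + $650.62 + $70.49 + $207.55 + $80.87 = $4083.49
Net pay = $8674.92 − $4083.49 = $4591.43

$4591.43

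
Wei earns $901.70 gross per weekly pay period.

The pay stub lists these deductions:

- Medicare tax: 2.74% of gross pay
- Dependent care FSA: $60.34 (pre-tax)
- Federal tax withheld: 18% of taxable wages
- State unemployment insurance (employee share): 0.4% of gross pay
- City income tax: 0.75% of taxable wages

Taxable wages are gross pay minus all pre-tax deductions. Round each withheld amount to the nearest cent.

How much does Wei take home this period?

$655.29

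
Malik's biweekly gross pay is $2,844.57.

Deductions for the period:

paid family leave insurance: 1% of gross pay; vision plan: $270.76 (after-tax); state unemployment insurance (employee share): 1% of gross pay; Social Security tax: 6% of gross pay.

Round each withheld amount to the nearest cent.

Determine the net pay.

$2,346.24

Paid family leave insurance: $2,844.57 × 0.01 = $28.45
State unemployment insurance (employee share): $2,844.57 × 0.01 = $28.45
Social Security tax: $2,844.57 × 0.06 = $170.67
Vision plan: $270.76
Total deductions = $28.45 + $28.45 + $170.67 + $270.76 = $498.33
Net pay = $2,844.57 − $498.33 = $2,346.24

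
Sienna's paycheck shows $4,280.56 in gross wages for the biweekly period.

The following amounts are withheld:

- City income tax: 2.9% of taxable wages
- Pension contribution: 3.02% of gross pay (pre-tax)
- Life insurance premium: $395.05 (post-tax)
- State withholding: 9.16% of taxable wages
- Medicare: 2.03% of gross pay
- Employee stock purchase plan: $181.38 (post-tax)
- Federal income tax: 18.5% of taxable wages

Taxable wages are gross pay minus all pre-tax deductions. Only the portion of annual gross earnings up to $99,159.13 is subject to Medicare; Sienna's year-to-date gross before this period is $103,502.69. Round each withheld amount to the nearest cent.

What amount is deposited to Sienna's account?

Pension contribution: $4,280.56 × 0.0302 = $129.27
Taxable wages = $4,280.56 − $129.27 = $4,151.29
Federal income tax: $4,151.29 × 0.185 = $767.99
State withholding: $4,151.29 × 0.0916 = $380.26
City income tax: $4,151.29 × 0.029 = $120.39
Medicare: annual cap $99,159.13 already reached (YTD $103,502.69), so $0.00
Employee stock purchase plan: $181.38
Life insurance premium: $395.05
Total deductions = $129.27 + $767.99 + $380.26 + $120.39 + $0.00 + $181.38 + $395.05 = $1,974.34
Net pay = $4,280.56 − $1,974.34 = $2,306.22

$2,306.22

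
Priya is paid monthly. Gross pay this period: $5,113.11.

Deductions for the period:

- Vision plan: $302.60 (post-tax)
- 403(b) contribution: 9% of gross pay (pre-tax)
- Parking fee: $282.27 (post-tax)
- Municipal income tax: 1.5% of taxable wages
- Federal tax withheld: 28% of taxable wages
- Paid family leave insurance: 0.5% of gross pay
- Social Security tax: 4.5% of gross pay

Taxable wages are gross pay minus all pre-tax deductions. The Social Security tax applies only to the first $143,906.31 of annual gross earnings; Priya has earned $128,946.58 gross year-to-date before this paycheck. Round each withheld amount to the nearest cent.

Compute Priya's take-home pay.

403(b) contribution: $5,113.11 × 0.09 = $460.18
Taxable wages = $5,113.11 − $460.18 = $4,652.93
Federal tax withheld: $4,652.93 × 0.28 = $1,302.82
Municipal income tax: $4,652.93 × 0.015 = $69.79
Paid family leave insurance: $5,113.11 × 0.005 = $25.57
Social Security tax: cap not yet reached, full $5,113.11 is subject → $5,113.11 × 0.045 = $230.09
Vision plan: $302.60
Parking fee: $282.27
Total deductions = $460.18 + $1,302.82 + $69.79 + $25.57 + $230.09 + $302.60 + $282.27 = $2,673.32
Net pay = $5,113.11 − $2,673.32 = $2,439.79

$2,439.79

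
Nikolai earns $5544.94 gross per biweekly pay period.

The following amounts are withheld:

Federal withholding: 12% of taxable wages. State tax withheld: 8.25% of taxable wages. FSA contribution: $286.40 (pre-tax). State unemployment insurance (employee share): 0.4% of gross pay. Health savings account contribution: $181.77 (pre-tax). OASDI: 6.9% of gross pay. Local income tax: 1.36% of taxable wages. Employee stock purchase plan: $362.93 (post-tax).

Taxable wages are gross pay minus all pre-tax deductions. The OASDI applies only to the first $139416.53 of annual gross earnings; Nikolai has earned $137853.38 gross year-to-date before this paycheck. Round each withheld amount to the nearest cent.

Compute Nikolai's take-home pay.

$3486.72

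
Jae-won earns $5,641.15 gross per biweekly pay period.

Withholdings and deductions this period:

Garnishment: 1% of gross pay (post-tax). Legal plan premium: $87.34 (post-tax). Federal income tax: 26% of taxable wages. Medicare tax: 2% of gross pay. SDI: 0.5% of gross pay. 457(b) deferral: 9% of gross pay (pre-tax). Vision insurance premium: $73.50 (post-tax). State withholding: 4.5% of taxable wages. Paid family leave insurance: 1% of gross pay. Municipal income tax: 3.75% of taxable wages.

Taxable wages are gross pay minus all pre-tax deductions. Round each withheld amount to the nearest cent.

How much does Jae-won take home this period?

457(b) deferral: $5,641.15 × 0.09 = $507.70
Taxable wages = $5,641.15 − $507.70 = $5,133.45
Municipal income tax: $5,133.45 × 0.0375 = $192.50
State withholding: $5,133.45 × 0.045 = $231.01
Federal income tax: $5,133.45 × 0.26 = $1,334.70
Medicare tax: $5,641.15 × 0.02 = $112.82
SDI: $5,641.15 × 0.005 = $28.21
Paid family leave insurance: $5,641.15 × 0.01 = $56.41
Vision insurance premium: $73.50
Garnishment: $5,641.15 × 0.01 = $56.41
Legal plan premium: $87.34
Total deductions = $507.70 + $192.50 + $231.01 + $1,334.70 + $112.82 + $28.21 + $56.41 + $73.50 + $56.41 + $87.34 = $2,680.60
Net pay = $5,641.15 − $2,680.60 = $2,960.55

$2,960.55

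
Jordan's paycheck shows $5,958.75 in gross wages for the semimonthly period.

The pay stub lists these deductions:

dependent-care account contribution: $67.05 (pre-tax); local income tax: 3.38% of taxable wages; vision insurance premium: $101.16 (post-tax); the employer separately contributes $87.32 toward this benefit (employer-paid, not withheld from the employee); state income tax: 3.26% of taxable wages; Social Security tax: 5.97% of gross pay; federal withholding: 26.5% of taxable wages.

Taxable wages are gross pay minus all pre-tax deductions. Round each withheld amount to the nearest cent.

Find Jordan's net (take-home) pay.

Dependent-care account contribution: $67.05
Taxable wages = $5,958.75 − $67.05 = $5,891.70
Federal withholding: $5,891.70 × 0.265 = $1,561.30
Local income tax: $5,891.70 × 0.0338 = $199.14
State income tax: $5,891.70 × 0.0326 = $192.07
Social Security tax: $5,958.75 × 0.0597 = $355.74
Vision insurance premium: $101.16
(Employer's $87.32 toward vision insurance premium is not withheld from the employee.)
Total deductions = $67.05 + $1,561.30 + $199.14 + $192.07 + $355.74 + $101.16 = $2,476.46
Net pay = $5,958.75 − $2,476.46 = $3,482.29

$3,482.29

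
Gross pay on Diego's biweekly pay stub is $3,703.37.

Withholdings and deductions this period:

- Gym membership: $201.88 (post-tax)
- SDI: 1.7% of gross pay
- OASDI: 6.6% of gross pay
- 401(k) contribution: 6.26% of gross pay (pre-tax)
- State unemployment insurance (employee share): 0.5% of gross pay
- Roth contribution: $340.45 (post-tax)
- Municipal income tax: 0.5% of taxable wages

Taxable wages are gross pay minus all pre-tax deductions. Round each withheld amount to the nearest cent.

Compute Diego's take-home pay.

401(k) contribution: $3,703.37 × 0.0626 = $231.83
Taxable wages = $3,703.37 − $231.83 = $3,471.54
Municipal income tax: $3,471.54 × 0.005 = $17.36
OASDI: $3,703.37 × 0.066 = $244.42
State unemployment insurance (employee share): $3,703.37 × 0.005 = $18.52
SDI: $3,703.37 × 0.017 = $62.96
Roth contribution: $340.45
Gym membership: $201.88
Total deductions = $231.83 + $17.36 + $244.42 + $18.52 + $62.96 + $340.45 + $201.88 = $1,117.42
Net pay = $3,703.37 − $1,117.42 = $2,585.95

$2,585.95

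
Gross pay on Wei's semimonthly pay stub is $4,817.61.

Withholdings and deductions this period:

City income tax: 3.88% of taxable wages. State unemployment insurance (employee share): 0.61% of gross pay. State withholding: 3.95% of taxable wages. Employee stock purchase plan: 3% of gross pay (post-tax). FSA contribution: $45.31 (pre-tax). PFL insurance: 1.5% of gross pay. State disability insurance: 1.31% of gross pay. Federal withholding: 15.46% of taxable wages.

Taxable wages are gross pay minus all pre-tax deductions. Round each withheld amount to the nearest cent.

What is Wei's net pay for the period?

$3,351.53

FSA contribution: $45.31
Taxable wages = $4,817.61 − $45.31 = $4,772.30
State withholding: $4,772.30 × 0.0395 = $188.51
City income tax: $4,772.30 × 0.0388 = $185.17
Federal withholding: $4,772.30 × 0.1546 = $737.80
State unemployment insurance (employee share): $4,817.61 × 0.0061 = $29.39
State disability insurance: $4,817.61 × 0.0131 = $63.11
PFL insurance: $4,817.61 × 0.015 = $72.26
Employee stock purchase plan: $4,817.61 × 0.03 = $144.53
Total deductions = $45.31 + $188.51 + $185.17 + $737.80 + $29.39 + $63.11 + $72.26 + $144.53 = $1,466.08
Net pay = $4,817.61 − $1,466.08 = $3,351.53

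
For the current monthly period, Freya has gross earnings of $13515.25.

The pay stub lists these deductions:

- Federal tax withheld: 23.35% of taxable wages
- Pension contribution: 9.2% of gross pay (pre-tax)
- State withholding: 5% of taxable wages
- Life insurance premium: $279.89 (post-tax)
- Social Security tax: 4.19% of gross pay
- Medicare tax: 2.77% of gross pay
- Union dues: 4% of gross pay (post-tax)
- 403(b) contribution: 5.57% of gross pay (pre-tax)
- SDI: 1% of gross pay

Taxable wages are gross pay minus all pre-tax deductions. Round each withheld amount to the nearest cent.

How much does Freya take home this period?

Pension contribution: $13515.25 × 0.092 = $1243.40
403(b) contribution: $13515.25 × 0.0557 = $752.80
Pre-tax total = $1243.40 + $752.80 = $1996.20
Taxable wages = $13515.25 − $1996.20 = $11519.05
State withholding: $11519.05 × 0.05 = $575.95
Federal tax withheld: $11519.05 × 0.2335 = $2689.70
Social Security tax: $13515.25 × 0.0419 = $566.29
SDI: $13515.25 × 0.01 = $135.15
Medicare tax: $13515.25 × 0.0277 = $374.37
Union dues: $13515.25 × 0.04 = $540.61
Life insurance premium: $279.89
Total deductions = $1243.40 + $752.80 + $575.95 + $2689.70 + $566.29 + $135.15 + $374.37 + $540.61 + $279.89 = $7158.16
Net pay = $13515.25 − $7158.16 = $6357.09

$6357.09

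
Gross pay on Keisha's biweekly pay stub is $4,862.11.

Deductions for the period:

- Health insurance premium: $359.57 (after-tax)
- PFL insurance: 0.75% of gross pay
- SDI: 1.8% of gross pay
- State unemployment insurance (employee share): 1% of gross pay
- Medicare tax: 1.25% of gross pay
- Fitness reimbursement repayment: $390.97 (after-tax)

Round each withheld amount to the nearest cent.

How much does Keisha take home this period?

$3,878.18

State unemployment insurance (employee share): $4,862.11 × 0.01 = $48.62
Medicare tax: $4,862.11 × 0.0125 = $60.78
SDI: $4,862.11 × 0.018 = $87.52
PFL insurance: $4,862.11 × 0.0075 = $36.47
Fitness reimbursement repayment: $390.97
Health insurance premium: $359.57
Total deductions = $48.62 + $60.78 + $87.52 + $36.47 + $390.97 + $359.57 = $983.93
Net pay = $4,862.11 − $983.93 = $3,878.18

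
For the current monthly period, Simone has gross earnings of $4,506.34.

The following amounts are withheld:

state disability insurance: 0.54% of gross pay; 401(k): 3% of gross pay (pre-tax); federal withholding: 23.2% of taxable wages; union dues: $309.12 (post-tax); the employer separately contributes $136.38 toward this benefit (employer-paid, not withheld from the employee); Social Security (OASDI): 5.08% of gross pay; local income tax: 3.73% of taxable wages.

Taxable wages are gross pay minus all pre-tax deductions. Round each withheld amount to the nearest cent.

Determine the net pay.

$2,631.63

401(k): $4,506.34 × 0.03 = $135.19
Taxable wages = $4,506.34 − $135.19 = $4,371.15
Local income tax: $4,371.15 × 0.0373 = $163.04
Federal withholding: $4,371.15 × 0.232 = $1,014.11
Social Security (OASDI): $4,506.34 × 0.0508 = $228.92
State disability insurance: $4,506.34 × 0.0054 = $24.33
Union dues: $309.12
(Employer's $136.38 toward union dues is not withheld from the employee.)
Total deductions = $135.19 + $163.04 + $1,014.11 + $228.92 + $24.33 + $309.12 = $1,874.71
Net pay = $4,506.34 − $1,874.71 = $2,631.63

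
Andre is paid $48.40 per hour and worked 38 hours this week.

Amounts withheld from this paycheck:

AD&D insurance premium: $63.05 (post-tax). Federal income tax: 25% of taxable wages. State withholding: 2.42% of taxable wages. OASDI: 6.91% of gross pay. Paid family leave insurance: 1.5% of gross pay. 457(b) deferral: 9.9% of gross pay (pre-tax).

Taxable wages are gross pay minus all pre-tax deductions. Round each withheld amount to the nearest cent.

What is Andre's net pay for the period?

Gross pay: 38 × $48.40 = $1839.20
457(b) deferral: $1839.20 × 0.099 = $182.08
Taxable wages = $1839.20 − $182.08 = $1657.12
Federal income tax: $1657.12 × 0.25 = $414.28
State withholding: $1657.12 × 0.0242 = $40.10
Paid family leave insurance: $1839.20 × 0.015 = $27.59
OASDI: $1839.20 × 0.0691 = $127.09
AD&D insurance premium: $63.05
Total deductions = $182.08 + $414.28 + $40.10 + $27.59 + $127.09 + $63.05 = $854.19
Net pay = $1839.20 − $854.19 = $985.01

$985.01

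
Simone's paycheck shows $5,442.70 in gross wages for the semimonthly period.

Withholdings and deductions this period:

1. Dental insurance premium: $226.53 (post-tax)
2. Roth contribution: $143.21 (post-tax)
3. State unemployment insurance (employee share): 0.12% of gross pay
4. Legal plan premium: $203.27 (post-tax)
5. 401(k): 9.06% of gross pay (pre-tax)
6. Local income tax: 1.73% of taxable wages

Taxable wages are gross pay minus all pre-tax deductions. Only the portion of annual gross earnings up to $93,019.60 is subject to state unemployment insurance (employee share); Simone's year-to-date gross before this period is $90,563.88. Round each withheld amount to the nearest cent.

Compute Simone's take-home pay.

401(k): $5,442.70 × 0.0906 = $493.11
Taxable wages = $5,442.70 − $493.11 = $4,949.59
Local income tax: $4,949.59 × 0.0173 = $85.63
State unemployment insurance (employee share): only $93,019.60 − $90,563.88 = $2,455.72 of this check is subject → $2,455.72 × 0.0012 = $2.95
Roth contribution: $143.21
Dental insurance premium: $226.53
Legal plan premium: $203.27
Total deductions = $493.11 + $85.63 + $2.95 + $143.21 + $226.53 + $203.27 = $1,154.70
Net pay = $5,442.70 − $1,154.70 = $4,288.00

$4,288.00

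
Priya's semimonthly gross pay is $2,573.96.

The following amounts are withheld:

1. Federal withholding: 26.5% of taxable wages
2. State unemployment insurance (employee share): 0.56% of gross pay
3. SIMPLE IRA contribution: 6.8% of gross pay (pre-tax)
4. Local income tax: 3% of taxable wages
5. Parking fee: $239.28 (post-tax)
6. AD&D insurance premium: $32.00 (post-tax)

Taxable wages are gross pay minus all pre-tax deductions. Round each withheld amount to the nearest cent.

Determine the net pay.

$1,405.55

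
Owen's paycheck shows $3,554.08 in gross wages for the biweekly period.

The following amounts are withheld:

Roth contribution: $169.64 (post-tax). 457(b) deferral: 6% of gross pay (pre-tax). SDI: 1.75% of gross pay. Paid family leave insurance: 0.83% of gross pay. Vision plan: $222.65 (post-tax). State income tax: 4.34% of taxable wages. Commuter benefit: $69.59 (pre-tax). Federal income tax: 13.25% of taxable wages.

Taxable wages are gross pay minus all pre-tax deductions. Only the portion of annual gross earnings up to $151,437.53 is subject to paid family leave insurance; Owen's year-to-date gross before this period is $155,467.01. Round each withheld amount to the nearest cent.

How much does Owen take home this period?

$2,241.35

457(b) deferral: $3,554.08 × 0.06 = $213.24
Commuter benefit: $69.59
Pre-tax total = $213.24 + $69.59 = $282.83
Taxable wages = $3,554.08 − $282.83 = $3,271.25
Federal income tax: $3,271.25 × 0.1325 = $433.44
State income tax: $3,271.25 × 0.0434 = $141.97
Paid family leave insurance: annual cap $151,437.53 already reached (YTD $155,467.01), so $0.00
SDI: $3,554.08 × 0.0175 = $62.20
Vision plan: $222.65
Roth contribution: $169.64
Total deductions = $213.24 + $69.59 + $433.44 + $141.97 + $0.00 + $62.20 + $222.65 + $169.64 = $1,312.73
Net pay = $3,554.08 − $1,312.73 = $2,241.35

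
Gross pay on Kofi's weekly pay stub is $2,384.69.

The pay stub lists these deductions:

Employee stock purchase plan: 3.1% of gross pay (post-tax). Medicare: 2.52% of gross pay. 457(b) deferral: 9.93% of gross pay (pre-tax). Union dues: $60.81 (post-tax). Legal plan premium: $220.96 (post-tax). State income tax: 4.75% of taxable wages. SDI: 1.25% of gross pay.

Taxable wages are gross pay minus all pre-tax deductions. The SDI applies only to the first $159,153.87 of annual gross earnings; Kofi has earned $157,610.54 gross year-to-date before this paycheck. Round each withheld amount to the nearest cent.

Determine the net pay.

$1,610.79

457(b) deferral: $2,384.69 × 0.0993 = $236.80
Taxable wages = $2,384.69 − $236.80 = $2,147.89
State income tax: $2,147.89 × 0.0475 = $102.02
SDI: only $159,153.87 − $157,610.54 = $1,543.33 of this check is subject → $1,543.33 × 0.0125 = $19.29
Medicare: $2,384.69 × 0.0252 = $60.09
Union dues: $60.81
Employee stock purchase plan: $2,384.69 × 0.031 = $73.93
Legal plan premium: $220.96
Total deductions = $236.80 + $102.02 + $19.29 + $60.09 + $60.81 + $73.93 + $220.96 = $773.90
Net pay = $2,384.69 − $773.90 = $1,610.79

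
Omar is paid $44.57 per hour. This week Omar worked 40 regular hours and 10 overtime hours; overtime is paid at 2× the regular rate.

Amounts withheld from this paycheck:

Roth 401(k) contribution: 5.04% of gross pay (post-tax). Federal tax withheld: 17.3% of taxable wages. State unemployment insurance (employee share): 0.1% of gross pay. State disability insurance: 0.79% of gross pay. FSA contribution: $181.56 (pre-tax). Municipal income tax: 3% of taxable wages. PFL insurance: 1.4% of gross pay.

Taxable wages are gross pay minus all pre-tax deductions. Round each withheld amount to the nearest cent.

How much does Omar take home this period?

$1,790.61

Regular pay: 40 × $44.57 = $1,782.80
Overtime pay: 10 × $44.57 × 2 = $891.40
Gross pay = $1,782.80 + $891.40 = $2,674.20
FSA contribution: $181.56
Taxable wages = $2,674.20 − $181.56 = $2,492.64
Federal tax withheld: $2,492.64 × 0.173 = $431.23
Municipal income tax: $2,492.64 × 0.03 = $74.78
PFL insurance: $2,674.20 × 0.014 = $37.44
State disability insurance: $2,674.20 × 0.0079 = $21.13
State unemployment insurance (employee share): $2,674.20 × 0.001 = $2.67
Roth 401(k) contribution: $2,674.20 × 0.0504 = $134.78
Total deductions = $181.56 + $431.23 + $74.78 + $37.44 + $21.13 + $2.67 + $134.78 = $883.59
Net pay = $2,674.20 − $883.59 = $1,790.61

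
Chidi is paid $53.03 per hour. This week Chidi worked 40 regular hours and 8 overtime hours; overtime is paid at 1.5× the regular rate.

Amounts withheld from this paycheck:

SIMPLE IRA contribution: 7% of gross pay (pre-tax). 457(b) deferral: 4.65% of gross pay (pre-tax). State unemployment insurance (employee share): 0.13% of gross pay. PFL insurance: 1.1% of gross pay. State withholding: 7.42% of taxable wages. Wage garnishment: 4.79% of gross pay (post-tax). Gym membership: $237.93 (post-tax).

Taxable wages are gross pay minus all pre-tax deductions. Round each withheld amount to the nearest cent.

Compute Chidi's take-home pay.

$1,851.60

Regular pay: 40 × $53.03 = $2,121.20
Overtime pay: 8 × $53.03 × 1.5 = $636.36
Gross pay = $2,121.20 + $636.36 = $2,757.56
SIMPLE IRA contribution: $2,757.56 × 0.07 = $193.03
457(b) deferral: $2,757.56 × 0.0465 = $128.23
Pre-tax total = $193.03 + $128.23 = $321.26
Taxable wages = $2,757.56 − $321.26 = $2,436.30
State withholding: $2,436.30 × 0.0742 = $180.77
State unemployment insurance (employee share): $2,757.56 × 0.0013 = $3.58
PFL insurance: $2,757.56 × 0.011 = $30.33
Wage garnishment: $2,757.56 × 0.0479 = $132.09
Gym membership: $237.93
Total deductions = $193.03 + $128.23 + $180.77 + $3.58 + $30.33 + $132.09 + $237.93 = $905.96
Net pay = $2,757.56 − $905.96 = $1,851.60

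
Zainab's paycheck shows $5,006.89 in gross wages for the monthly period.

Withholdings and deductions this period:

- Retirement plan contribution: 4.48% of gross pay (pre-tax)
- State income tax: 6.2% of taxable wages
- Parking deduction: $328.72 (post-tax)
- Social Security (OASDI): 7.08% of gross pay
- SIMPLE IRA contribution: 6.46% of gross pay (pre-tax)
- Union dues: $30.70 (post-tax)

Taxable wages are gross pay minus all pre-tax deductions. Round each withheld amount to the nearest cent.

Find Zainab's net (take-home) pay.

$3,468.75

SIMPLE IRA contribution: $5,006.89 × 0.0646 = $323.45
Retirement plan contribution: $5,006.89 × 0.0448 = $224.31
Pre-tax total = $323.45 + $224.31 = $547.76
Taxable wages = $5,006.89 − $547.76 = $4,459.13
State income tax: $4,459.13 × 0.062 = $276.47
Social Security (OASDI): $5,006.89 × 0.0708 = $354.49
Union dues: $30.70
Parking deduction: $328.72
Total deductions = $323.45 + $224.31 + $276.47 + $354.49 + $30.70 + $328.72 = $1,538.14
Net pay = $5,006.89 − $1,538.14 = $3,468.75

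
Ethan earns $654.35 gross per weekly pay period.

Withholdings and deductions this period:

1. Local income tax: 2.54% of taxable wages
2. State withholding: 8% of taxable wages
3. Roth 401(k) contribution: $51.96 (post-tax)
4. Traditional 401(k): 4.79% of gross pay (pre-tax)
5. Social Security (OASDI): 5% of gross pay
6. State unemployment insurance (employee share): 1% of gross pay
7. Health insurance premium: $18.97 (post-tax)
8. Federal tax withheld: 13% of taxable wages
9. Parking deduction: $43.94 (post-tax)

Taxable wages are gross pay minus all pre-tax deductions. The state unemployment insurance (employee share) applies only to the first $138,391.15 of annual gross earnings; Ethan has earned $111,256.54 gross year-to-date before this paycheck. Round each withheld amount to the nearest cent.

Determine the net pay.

$322.23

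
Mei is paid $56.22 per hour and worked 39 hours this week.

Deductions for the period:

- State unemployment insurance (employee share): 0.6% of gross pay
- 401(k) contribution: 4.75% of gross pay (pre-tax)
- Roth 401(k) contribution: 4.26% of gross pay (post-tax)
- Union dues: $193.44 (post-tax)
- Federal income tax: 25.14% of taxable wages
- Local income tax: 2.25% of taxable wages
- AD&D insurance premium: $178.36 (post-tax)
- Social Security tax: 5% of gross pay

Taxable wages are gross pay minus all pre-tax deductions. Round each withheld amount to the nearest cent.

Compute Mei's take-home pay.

$928.42

Gross pay: 39 × $56.22 = $2,192.58
401(k) contribution: $2,192.58 × 0.0475 = $104.15
Taxable wages = $2,192.58 − $104.15 = $2,088.43
Local income tax: $2,088.43 × 0.0225 = $46.99
Federal income tax: $2,088.43 × 0.2514 = $525.03
Social Security tax: $2,192.58 × 0.05 = $109.63
State unemployment insurance (employee share): $2,192.58 × 0.006 = $13.16
Roth 401(k) contribution: $2,192.58 × 0.0426 = $93.40
Union dues: $193.44
AD&D insurance premium: $178.36
Total deductions = $104.15 + $46.99 + $525.03 + $109.63 + $13.16 + $93.40 + $193.44 + $178.36 = $1,264.16
Net pay = $2,192.58 − $1,264.16 = $928.42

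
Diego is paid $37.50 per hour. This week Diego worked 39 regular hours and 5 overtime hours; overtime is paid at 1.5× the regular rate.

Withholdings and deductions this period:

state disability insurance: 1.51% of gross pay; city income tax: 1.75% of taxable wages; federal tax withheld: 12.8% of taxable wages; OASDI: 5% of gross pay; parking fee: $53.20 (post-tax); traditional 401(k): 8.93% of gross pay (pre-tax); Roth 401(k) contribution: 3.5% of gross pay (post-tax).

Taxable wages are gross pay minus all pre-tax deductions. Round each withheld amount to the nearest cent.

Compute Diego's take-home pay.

Regular pay: 39 × $37.50 = $1,462.50
Overtime pay: 5 × $37.50 × 1.5 = $281.25
Gross pay = $1,462.50 + $281.25 = $1,743.75
Traditional 401(k): $1,743.75 × 0.0893 = $155.72
Taxable wages = $1,743.75 − $155.72 = $1,588.03
Federal tax withheld: $1,588.03 × 0.128 = $203.27
City income tax: $1,588.03 × 0.0175 = $27.79
State disability insurance: $1,743.75 × 0.0151 = $26.33
OASDI: $1,743.75 × 0.05 = $87.19
Parking fee: $53.20
Roth 401(k) contribution: $1,743.75 × 0.035 = $61.03
Total deductions = $155.72 + $203.27 + $27.79 + $26.33 + $87.19 + $53.20 + $61.03 = $614.53
Net pay = $1,743.75 − $614.53 = $1,129.22

$1,129.22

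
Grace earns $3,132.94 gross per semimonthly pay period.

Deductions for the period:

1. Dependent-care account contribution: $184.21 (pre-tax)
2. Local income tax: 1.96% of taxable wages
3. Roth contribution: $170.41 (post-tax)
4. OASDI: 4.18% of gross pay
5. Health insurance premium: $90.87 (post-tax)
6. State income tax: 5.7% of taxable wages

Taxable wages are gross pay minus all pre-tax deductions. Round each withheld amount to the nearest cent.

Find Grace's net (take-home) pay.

Dependent-care account contribution: $184.21
Taxable wages = $3,132.94 − $184.21 = $2,948.73
Local income tax: $2,948.73 × 0.0196 = $57.80
State income tax: $2,948.73 × 0.057 = $168.08
OASDI: $3,132.94 × 0.0418 = $130.96
Health insurance premium: $90.87
Roth contribution: $170.41
Total deductions = $184.21 + $57.80 + $168.08 + $130.96 + $90.87 + $170.41 = $802.33
Net pay = $3,132.94 − $802.33 = $2,330.61

$2,330.61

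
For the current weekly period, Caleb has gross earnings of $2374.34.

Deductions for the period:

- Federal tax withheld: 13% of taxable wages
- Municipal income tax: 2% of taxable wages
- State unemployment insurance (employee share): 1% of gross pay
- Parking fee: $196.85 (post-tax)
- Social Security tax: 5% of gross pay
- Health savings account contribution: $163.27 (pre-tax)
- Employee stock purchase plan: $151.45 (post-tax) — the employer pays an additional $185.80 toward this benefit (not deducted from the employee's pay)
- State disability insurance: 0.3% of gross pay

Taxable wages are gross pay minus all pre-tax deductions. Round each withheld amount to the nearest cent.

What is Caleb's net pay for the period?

$1381.53

Health savings account contribution: $163.27
Taxable wages = $2374.34 − $163.27 = $2211.07
Federal tax withheld: $2211.07 × 0.13 = $287.44
Municipal income tax: $2211.07 × 0.02 = $44.22
State disability insurance: $2374.34 × 0.003 = $7.12
State unemployment insurance (employee share): $2374.34 × 0.01 = $23.74
Social Security tax: $2374.34 × 0.05 = $118.72
Employee stock purchase plan: $151.45
Parking fee: $196.85
(Employer's $185.80 toward employee stock purchase plan is not withheld from the employee.)
Total deductions = $163.27 + $287.44 + $44.22 + $7.12 + $23.74 + $118.72 + $151.45 + $196.85 = $992.81
Net pay = $2374.34 − $992.81 = $1381.53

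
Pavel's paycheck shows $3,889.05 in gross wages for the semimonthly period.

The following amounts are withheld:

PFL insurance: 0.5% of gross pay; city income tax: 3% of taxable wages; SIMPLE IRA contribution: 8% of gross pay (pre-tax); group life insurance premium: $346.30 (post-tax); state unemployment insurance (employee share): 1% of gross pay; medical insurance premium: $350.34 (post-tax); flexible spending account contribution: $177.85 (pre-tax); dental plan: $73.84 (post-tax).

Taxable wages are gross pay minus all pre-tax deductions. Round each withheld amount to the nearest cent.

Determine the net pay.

$2,469.26

Flexible spending account contribution: $177.85
SIMPLE IRA contribution: $3,889.05 × 0.08 = $311.12
Pre-tax total = $177.85 + $311.12 = $488.97
Taxable wages = $3,889.05 − $488.97 = $3,400.08
City income tax: $3,400.08 × 0.03 = $102.00
State unemployment insurance (employee share): $3,889.05 × 0.01 = $38.89
PFL insurance: $3,889.05 × 0.005 = $19.45
Medical insurance premium: $350.34
Dental plan: $73.84
Group life insurance premium: $346.30
Total deductions = $177.85 + $311.12 + $102.00 + $38.89 + $19.45 + $350.34 + $73.84 + $346.30 = $1,419.79
Net pay = $3,889.05 − $1,419.79 = $2,469.26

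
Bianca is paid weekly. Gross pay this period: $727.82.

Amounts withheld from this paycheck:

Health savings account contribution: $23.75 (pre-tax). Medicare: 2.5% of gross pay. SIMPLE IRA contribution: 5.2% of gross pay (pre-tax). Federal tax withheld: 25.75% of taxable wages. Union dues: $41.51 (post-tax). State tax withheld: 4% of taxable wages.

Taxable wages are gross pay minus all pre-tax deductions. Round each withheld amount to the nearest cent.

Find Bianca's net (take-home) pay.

Health savings account contribution: $23.75
SIMPLE IRA contribution: $727.82 × 0.052 = $37.85
Pre-tax total = $23.75 + $37.85 = $61.60
Taxable wages = $727.82 − $61.60 = $666.22
State tax withheld: $666.22 × 0.04 = $26.65
Federal tax withheld: $666.22 × 0.2575 = $171.55
Medicare: $727.82 × 0.025 = $18.20
Union dues: $41.51
Total deductions = $23.75 + $37.85 + $26.65 + $171.55 + $18.20 + $41.51 = $319.51
Net pay = $727.82 − $319.51 = $408.31

$408.31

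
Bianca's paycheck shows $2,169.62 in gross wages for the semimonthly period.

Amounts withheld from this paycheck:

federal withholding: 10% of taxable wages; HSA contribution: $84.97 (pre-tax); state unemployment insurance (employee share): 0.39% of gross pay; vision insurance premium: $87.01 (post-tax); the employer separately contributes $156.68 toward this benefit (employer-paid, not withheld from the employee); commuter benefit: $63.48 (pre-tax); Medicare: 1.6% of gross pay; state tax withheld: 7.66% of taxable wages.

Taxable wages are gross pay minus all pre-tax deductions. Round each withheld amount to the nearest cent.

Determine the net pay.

HSA contribution: $84.97
Commuter benefit: $63.48
Pre-tax total = $84.97 + $63.48 = $148.45
Taxable wages = $2,169.62 − $148.45 = $2,021.17
State tax withheld: $2,021.17 × 0.0766 = $154.82
Federal withholding: $2,021.17 × 0.1 = $202.12
Medicare: $2,169.62 × 0.016 = $34.71
State unemployment insurance (employee share): $2,169.62 × 0.0039 = $8.46
Vision insurance premium: $87.01
(Employer's $156.68 toward vision insurance premium is not withheld from the employee.)
Total deductions = $84.97 + $63.48 + $154.82 + $202.12 + $34.71 + $8.46 + $87.01 = $635.57
Net pay = $2,169.62 − $635.57 = $1,534.05

$1,534.05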